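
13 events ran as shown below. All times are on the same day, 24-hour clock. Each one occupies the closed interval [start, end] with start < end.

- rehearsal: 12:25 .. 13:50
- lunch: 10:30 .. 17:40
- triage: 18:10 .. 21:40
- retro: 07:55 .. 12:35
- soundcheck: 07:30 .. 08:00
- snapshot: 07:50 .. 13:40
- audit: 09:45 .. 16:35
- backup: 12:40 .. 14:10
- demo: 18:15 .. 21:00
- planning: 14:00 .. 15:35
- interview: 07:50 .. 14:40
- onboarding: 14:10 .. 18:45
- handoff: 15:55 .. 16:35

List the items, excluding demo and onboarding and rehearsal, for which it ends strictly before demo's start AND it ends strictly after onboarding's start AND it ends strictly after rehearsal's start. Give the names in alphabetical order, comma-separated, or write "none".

audit, handoff, interview, lunch, planning

Conditions: its end is strictly before demo's start (X.end < 18:15) AND its end is strictly after onboarding's start (X.end > 14:10) AND its end is strictly after rehearsal's start (X.end > 12:25).
audit: end 16:35 < 18:15? ✓; end 16:35 > 14:10? ✓; end 16:35 > 12:25? ✓ → yes.
backup: end 14:10 < 18:15? ✓; end 14:10 > 14:10? ✗; end 14:10 > 12:25? ✓ → no.
handoff: end 16:35 < 18:15? ✓; end 16:35 > 14:10? ✓; end 16:35 > 12:25? ✓ → yes.
interview: end 14:40 < 18:15? ✓; end 14:40 > 14:10? ✓; end 14:40 > 12:25? ✓ → yes.
lunch: end 17:40 < 18:15? ✓; end 17:40 > 14:10? ✓; end 17:40 > 12:25? ✓ → yes.
planning: end 15:35 < 18:15? ✓; end 15:35 > 14:10? ✓; end 15:35 > 12:25? ✓ → yes.
retro: end 12:35 < 18:15? ✓; end 12:35 > 14:10? ✗; end 12:35 > 12:25? ✓ → no.
snapshot: end 13:40 < 18:15? ✓; end 13:40 > 14:10? ✗; end 13:40 > 12:25? ✓ → no.
soundcheck: end 08:00 < 18:15? ✓; end 08:00 > 14:10? ✗; end 08:00 > 12:25? ✗ → no.
triage: end 21:40 < 18:15? ✗; end 21:40 > 14:10? ✓; end 21:40 > 12:25? ✓ → no.
Result: audit, handoff, interview, lunch, planning.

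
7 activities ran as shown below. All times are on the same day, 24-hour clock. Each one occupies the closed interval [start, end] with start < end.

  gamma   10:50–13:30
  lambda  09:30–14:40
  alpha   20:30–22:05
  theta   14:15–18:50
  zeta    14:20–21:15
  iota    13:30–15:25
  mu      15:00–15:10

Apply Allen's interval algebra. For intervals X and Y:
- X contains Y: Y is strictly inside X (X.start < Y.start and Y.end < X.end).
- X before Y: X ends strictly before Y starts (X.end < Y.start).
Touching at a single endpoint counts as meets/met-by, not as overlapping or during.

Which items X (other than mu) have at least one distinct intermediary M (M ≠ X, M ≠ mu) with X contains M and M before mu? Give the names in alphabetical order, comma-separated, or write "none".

lambda

Target mu = [15:00, 15:10].
Intermediaries M with M before mu: gamma, lambda.
Via gamma — items with X contains gamma: lambda.
Via lambda — items with X contains lambda: none.
Union: lambda.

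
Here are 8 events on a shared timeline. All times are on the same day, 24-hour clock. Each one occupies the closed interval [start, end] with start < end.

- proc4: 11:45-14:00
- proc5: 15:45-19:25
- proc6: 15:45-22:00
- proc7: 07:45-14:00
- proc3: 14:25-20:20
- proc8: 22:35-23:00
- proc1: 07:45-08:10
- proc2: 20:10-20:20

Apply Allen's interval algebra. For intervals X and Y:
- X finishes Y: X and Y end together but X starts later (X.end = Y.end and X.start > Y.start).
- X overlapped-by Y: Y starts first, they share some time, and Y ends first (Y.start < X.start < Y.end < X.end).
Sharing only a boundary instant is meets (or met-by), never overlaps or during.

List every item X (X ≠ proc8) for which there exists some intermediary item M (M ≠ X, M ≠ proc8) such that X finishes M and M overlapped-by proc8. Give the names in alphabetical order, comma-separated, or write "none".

none

Target proc8 = [22:35, 23:00].
Intermediaries M with M overlapped-by proc8: none.
Union: none.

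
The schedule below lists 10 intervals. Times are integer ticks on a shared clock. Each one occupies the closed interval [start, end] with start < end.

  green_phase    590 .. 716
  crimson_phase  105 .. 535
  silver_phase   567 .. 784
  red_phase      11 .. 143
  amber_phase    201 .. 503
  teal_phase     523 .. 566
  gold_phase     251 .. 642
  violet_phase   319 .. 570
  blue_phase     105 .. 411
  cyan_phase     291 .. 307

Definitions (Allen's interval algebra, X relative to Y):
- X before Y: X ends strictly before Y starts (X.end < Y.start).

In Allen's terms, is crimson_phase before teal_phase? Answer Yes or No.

crimson_phase = [105, 535], teal_phase = [523, 566].
Actual relation of crimson_phase to teal_phase: overlaps.
Asked whether 'before' holds → No.

No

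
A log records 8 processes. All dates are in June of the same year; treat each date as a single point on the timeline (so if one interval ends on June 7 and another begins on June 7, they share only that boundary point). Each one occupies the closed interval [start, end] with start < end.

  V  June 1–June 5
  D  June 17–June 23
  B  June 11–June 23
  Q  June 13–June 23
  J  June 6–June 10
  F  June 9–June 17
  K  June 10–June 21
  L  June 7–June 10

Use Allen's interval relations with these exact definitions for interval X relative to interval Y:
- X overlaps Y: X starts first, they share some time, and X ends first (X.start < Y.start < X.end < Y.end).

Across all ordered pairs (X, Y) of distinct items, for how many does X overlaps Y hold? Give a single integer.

8

Checking all 56 ordered pairs for relation 'overlaps'; matching pairs in alphabetical order:
(F, B): F overlaps B ✓
(F, K): F overlaps K ✓
(F, Q): F overlaps Q ✓
(J, F): J overlaps F ✓
(K, B): K overlaps B ✓
(K, D): K overlaps D ✓
(K, Q): K overlaps Q ✓
(L, F): L overlaps F ✓
Count: 8.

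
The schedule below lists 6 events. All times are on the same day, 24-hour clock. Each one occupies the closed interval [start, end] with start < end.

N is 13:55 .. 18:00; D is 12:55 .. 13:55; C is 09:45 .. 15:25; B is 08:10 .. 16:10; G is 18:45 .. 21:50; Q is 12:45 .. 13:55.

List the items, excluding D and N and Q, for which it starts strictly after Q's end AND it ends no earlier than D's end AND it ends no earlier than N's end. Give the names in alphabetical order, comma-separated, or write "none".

Conditions: its start is strictly after Q's end (X.start > 13:55) AND its end is no earlier than D's end (X.end >= 13:55) AND its end is no earlier than N's end (X.end >= 18:00).
B: start 08:10 > 13:55? ✗; end 16:10 >= 13:55? ✓; end 16:10 >= 18:00? ✗ → no.
C: start 09:45 > 13:55? ✗; end 15:25 >= 13:55? ✓; end 15:25 >= 18:00? ✗ → no.
G: start 18:45 > 13:55? ✓; end 21:50 >= 13:55? ✓; end 21:50 >= 18:00? ✓ → yes.
Result: G.

G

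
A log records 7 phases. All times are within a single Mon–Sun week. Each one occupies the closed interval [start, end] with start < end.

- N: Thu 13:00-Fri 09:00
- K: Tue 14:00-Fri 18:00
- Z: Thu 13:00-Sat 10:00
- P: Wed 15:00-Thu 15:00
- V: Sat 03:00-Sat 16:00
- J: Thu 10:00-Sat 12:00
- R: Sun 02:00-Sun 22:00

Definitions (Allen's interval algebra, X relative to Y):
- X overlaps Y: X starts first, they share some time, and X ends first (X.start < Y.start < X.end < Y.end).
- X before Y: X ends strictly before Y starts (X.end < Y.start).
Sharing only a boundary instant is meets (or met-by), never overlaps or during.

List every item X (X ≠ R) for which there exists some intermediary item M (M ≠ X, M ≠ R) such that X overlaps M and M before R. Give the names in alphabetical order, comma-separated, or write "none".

J, K, P, Z

Target R = [Sun 02:00, Sun 22:00].
Intermediaries M with M before R: J, K, N, P, V, Z.
Via J — items with X overlaps J: K, P.
Via K — items with X overlaps K: none.
Via N — items with X overlaps N: P.
Via P — items with X overlaps P: none.
Via V — items with X overlaps V: J, Z.
Via Z — items with X overlaps Z: K, P.
Union: J, K, P, Z.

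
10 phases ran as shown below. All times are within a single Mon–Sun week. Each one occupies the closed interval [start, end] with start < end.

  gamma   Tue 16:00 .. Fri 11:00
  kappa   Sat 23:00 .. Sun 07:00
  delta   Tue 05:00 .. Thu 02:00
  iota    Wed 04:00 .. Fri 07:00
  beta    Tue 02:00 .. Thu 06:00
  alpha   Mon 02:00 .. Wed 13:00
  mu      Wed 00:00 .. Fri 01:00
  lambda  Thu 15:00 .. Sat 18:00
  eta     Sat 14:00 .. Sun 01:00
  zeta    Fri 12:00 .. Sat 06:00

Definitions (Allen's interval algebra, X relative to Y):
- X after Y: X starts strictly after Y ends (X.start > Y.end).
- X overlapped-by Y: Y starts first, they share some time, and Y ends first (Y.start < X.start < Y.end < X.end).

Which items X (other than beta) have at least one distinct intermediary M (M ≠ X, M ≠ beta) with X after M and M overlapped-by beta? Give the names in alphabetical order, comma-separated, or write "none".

eta, kappa, zeta

Target beta = [Tue 02:00, Thu 06:00].
Intermediaries M with M overlapped-by beta: gamma, iota, mu.
Via gamma — items with X after gamma: eta, kappa, zeta.
Via iota — items with X after iota: eta, kappa, zeta.
Via mu — items with X after mu: eta, kappa, zeta.
Union: eta, kappa, zeta.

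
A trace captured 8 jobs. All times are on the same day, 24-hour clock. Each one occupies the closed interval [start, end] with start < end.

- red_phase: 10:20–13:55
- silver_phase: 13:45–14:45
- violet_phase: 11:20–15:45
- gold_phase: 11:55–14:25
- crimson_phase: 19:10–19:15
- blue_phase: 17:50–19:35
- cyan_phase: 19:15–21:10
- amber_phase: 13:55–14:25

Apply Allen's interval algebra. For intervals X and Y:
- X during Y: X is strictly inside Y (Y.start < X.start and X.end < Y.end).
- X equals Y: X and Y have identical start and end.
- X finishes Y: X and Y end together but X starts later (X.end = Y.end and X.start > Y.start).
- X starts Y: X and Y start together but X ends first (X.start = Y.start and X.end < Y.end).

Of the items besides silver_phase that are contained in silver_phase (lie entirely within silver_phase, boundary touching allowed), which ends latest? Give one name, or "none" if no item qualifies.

amber_phase

Target silver_phase = [13:45, 14:45].
amber_phase [13:55, 14:25] → during → candidate.
blue_phase [17:50, 19:35] → after → excluded.
crimson_phase [19:10, 19:15] → after → excluded.
cyan_phase [19:15, 21:10] → after → excluded.
gold_phase [11:55, 14:25] → overlaps → excluded.
red_phase [10:20, 13:55] → overlaps → excluded.
violet_phase [11:20, 15:45] → contains → excluded.
Among candidates, latest end is 14:25 → amber_phase.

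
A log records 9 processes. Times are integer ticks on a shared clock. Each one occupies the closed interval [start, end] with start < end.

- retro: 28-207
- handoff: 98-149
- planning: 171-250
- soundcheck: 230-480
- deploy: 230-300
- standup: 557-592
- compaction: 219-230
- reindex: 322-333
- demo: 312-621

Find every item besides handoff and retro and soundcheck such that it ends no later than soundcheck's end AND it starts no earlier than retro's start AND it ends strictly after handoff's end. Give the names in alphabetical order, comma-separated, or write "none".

Conditions: its end is no later than soundcheck's end (X.end <= 480) AND its start is no earlier than retro's start (X.start >= 28) AND its end is strictly after handoff's end (X.end > 149).
compaction: end 230 <= 480? ✓; start 219 >= 28? ✓; end 230 > 149? ✓ → yes.
demo: end 621 <= 480? ✗; start 312 >= 28? ✓; end 621 > 149? ✓ → no.
deploy: end 300 <= 480? ✓; start 230 >= 28? ✓; end 300 > 149? ✓ → yes.
planning: end 250 <= 480? ✓; start 171 >= 28? ✓; end 250 > 149? ✓ → yes.
reindex: end 333 <= 480? ✓; start 322 >= 28? ✓; end 333 > 149? ✓ → yes.
standup: end 592 <= 480? ✗; start 557 >= 28? ✓; end 592 > 149? ✓ → no.
Result: compaction, deploy, planning, reindex.

compaction, deploy, planning, reindex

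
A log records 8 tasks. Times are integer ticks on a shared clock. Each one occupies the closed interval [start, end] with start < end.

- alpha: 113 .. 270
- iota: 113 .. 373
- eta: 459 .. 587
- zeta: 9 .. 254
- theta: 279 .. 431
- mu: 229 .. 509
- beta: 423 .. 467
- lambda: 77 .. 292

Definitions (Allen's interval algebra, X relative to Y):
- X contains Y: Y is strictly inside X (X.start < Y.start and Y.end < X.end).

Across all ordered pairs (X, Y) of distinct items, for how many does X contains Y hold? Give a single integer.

Checking all 56 ordered pairs for relation 'contains'; matching pairs in alphabetical order:
(lambda, alpha): lambda contains alpha ✓
(mu, beta): mu contains beta ✓
(mu, theta): mu contains theta ✓
Count: 3.

3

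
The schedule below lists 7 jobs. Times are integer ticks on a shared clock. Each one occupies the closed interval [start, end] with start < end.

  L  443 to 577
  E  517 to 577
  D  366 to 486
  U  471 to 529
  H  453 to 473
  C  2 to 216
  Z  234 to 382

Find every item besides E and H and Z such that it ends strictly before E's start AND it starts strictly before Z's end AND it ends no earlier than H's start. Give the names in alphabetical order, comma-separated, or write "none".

D

Conditions: its end is strictly before E's start (X.end < 517) AND its start is strictly before Z's end (X.start < 382) AND its end is no earlier than H's start (X.end >= 453).
C: end 216 < 517? ✓; start 2 < 382? ✓; end 216 >= 453? ✗ → no.
D: end 486 < 517? ✓; start 366 < 382? ✓; end 486 >= 453? ✓ → yes.
L: end 577 < 517? ✗; start 443 < 382? ✗; end 577 >= 453? ✓ → no.
U: end 529 < 517? ✗; start 471 < 382? ✗; end 529 >= 453? ✓ → no.
Result: D.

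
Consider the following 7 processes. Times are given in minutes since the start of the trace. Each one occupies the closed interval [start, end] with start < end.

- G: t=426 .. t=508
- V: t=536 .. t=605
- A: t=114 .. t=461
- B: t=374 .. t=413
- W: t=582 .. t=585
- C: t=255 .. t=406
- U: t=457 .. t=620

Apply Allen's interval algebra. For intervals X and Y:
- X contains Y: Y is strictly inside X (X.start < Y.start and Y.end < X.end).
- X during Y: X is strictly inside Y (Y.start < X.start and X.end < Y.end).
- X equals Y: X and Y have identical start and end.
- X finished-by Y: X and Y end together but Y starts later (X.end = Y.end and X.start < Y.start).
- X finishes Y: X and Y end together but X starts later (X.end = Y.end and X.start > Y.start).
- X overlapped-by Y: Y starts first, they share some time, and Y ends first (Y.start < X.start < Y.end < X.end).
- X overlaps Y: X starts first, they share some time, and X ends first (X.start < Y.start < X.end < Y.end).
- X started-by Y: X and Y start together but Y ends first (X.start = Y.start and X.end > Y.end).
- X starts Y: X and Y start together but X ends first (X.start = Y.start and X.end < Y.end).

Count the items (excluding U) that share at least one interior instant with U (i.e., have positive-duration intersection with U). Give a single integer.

4

Target U = [t=457, t=620].
A [t=114, t=461] → overlaps → counts.
B [t=374, t=413] → before → no.
C [t=255, t=406] → before → no.
G [t=426, t=508] → overlaps → counts.
V [t=536, t=605] → during → counts.
W [t=582, t=585] → during → counts.
Total: 4.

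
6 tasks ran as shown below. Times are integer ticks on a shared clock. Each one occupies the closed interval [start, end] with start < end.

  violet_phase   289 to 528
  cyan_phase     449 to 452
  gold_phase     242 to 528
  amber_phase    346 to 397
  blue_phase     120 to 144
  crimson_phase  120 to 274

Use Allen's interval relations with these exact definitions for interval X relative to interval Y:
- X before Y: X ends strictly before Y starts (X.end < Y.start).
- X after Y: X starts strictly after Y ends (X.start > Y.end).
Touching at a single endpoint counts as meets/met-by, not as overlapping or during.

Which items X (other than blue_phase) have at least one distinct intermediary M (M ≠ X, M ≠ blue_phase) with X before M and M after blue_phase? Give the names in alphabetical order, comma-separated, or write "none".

Target blue_phase = [120, 144].
Intermediaries M with M after blue_phase: amber_phase, cyan_phase, gold_phase, violet_phase.
Via amber_phase — items with X before amber_phase: crimson_phase.
Via cyan_phase — items with X before cyan_phase: amber_phase, crimson_phase.
Via gold_phase — items with X before gold_phase: none.
Via violet_phase — items with X before violet_phase: crimson_phase.
Union: amber_phase, crimson_phase.

amber_phase, crimson_phase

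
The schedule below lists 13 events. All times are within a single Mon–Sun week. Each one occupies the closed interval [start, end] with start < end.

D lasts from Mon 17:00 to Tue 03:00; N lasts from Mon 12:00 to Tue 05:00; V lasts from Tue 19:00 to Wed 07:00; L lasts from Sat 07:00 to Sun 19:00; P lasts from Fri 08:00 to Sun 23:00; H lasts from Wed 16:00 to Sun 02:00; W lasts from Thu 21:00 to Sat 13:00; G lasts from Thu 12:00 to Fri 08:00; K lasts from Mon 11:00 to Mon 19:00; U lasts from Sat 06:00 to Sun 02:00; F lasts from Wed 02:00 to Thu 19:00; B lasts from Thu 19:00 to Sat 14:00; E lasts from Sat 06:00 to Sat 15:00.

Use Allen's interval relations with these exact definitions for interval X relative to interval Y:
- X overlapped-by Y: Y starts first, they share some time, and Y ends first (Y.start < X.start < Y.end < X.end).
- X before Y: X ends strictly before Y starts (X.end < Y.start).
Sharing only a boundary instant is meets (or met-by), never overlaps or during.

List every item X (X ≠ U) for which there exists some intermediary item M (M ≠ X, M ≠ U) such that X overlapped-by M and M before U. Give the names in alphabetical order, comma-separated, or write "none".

B, D, F, G, H, N, W

Target U = [Sat 06:00, Sun 02:00].
Intermediaries M with M before U: D, F, G, K, N, V.
Via D — items with X overlapped-by D: none.
Via F — items with X overlapped-by F: G, H.
Via G — items with X overlapped-by G: B, W.
Via K — items with X overlapped-by K: D, N.
Via N — items with X overlapped-by N: none.
Via V — items with X overlapped-by V: F.
Union: B, D, F, G, H, N, W.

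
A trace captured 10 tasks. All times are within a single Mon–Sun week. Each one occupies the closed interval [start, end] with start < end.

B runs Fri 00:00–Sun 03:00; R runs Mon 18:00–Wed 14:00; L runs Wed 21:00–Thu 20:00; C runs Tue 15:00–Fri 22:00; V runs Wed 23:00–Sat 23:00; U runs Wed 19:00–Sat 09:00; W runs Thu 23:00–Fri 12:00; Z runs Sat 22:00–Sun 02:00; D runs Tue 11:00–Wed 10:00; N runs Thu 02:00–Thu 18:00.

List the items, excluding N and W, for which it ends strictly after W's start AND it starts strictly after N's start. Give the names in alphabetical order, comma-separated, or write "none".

Conditions: its end is strictly after W's start (X.end > Thu 23:00) AND its start is strictly after N's start (X.start > Thu 02:00).
B: end Sun 03:00 > Thu 23:00? ✓; start Fri 00:00 > Thu 02:00? ✓ → yes.
C: end Fri 22:00 > Thu 23:00? ✓; start Tue 15:00 > Thu 02:00? ✗ → no.
D: end Wed 10:00 > Thu 23:00? ✗; start Tue 11:00 > Thu 02:00? ✗ → no.
L: end Thu 20:00 > Thu 23:00? ✗; start Wed 21:00 > Thu 02:00? ✗ → no.
R: end Wed 14:00 > Thu 23:00? ✗; start Mon 18:00 > Thu 02:00? ✗ → no.
U: end Sat 09:00 > Thu 23:00? ✓; start Wed 19:00 > Thu 02:00? ✗ → no.
V: end Sat 23:00 > Thu 23:00? ✓; start Wed 23:00 > Thu 02:00? ✗ → no.
Z: end Sun 02:00 > Thu 23:00? ✓; start Sat 22:00 > Thu 02:00? ✓ → yes.
Result: B, Z.

B, Z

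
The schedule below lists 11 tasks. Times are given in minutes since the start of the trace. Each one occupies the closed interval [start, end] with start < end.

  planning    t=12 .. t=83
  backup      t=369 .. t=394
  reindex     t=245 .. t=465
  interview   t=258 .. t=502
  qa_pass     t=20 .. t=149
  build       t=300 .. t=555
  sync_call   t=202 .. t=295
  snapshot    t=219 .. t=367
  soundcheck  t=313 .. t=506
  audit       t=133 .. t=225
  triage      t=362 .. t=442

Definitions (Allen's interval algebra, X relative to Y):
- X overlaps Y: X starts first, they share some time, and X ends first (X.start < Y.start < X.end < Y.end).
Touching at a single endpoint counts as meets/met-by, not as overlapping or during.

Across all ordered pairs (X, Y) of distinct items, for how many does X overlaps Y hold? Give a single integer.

17

Checking all 110 ordered pairs for relation 'overlaps'; matching pairs in alphabetical order:
(audit, snapshot): audit overlaps snapshot ✓
(audit, sync_call): audit overlaps sync_call ✓
(interview, build): interview overlaps build ✓
(interview, soundcheck): interview overlaps soundcheck ✓
(planning, qa_pass): planning overlaps qa_pass ✓
(qa_pass, audit): qa_pass overlaps audit ✓
(reindex, build): reindex overlaps build ✓
(reindex, interview): reindex overlaps interview ✓
(reindex, soundcheck): reindex overlaps soundcheck ✓
(snapshot, build): snapshot overlaps build ✓
(snapshot, interview): snapshot overlaps interview ✓
(snapshot, reindex): snapshot overlaps reindex ✓
(snapshot, soundcheck): snapshot overlaps soundcheck ✓
(snapshot, triage): snapshot overlaps triage ✓
(sync_call, interview): sync_call overlaps interview ✓
(sync_call, reindex): sync_call overlaps reindex ✓
(sync_call, snapshot): sync_call overlaps snapshot ✓
Count: 17.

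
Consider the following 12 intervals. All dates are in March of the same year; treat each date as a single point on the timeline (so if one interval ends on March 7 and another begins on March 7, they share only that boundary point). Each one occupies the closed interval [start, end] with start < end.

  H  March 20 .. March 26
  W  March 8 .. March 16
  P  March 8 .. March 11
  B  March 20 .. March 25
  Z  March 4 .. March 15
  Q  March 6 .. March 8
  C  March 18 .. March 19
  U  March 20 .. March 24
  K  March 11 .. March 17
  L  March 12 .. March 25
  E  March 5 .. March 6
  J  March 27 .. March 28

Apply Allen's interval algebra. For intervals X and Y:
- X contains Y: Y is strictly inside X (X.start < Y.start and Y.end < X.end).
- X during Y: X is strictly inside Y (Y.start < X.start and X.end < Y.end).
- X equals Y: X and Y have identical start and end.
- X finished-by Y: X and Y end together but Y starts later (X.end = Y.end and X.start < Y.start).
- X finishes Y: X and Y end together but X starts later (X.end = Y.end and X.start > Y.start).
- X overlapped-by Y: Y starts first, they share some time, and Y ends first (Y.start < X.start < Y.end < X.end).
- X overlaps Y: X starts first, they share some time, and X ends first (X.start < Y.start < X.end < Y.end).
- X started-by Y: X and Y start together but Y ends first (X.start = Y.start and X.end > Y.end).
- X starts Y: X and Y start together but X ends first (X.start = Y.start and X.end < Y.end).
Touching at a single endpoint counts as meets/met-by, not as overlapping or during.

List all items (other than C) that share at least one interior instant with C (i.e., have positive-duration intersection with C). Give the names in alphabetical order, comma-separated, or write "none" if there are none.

Target C = [March 18, March 19].
B [March 20, March 25] → after → no.
E [March 5, March 6] → before → no.
H [March 20, March 26] → after → no.
J [March 27, March 28] → after → no.
K [March 11, March 17] → before → no.
L [March 12, March 25] → contains → yes.
P [March 8, March 11] → before → no.
Q [March 6, March 8] → before → no.
U [March 20, March 24] → after → no.
W [March 8, March 16] → before → no.
Z [March 4, March 15] → before → no.
Result: L.

L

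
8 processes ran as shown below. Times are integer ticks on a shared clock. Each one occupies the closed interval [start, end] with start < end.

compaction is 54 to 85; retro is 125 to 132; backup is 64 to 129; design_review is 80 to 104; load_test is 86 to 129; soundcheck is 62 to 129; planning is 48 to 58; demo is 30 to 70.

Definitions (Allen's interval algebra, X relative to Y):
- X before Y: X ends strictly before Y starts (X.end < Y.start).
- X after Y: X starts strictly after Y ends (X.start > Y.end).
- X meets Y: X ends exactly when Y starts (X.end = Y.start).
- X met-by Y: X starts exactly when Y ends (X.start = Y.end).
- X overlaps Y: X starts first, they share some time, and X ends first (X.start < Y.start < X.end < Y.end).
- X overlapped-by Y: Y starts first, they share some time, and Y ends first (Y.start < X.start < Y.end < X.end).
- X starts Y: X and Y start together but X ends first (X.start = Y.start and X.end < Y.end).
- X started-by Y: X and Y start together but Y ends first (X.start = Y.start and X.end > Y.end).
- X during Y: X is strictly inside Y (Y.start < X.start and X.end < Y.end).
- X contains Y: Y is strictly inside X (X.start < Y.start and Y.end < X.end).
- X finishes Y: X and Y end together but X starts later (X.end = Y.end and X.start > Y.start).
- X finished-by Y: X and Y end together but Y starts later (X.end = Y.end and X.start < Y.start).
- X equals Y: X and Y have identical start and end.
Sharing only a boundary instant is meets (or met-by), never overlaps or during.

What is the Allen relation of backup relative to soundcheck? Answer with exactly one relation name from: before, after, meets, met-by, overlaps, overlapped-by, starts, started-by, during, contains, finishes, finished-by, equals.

finishes

backup = [64, 129]; soundcheck = [62, 129].
Compare endpoints: backup.start > soundcheck.start, backup.start < soundcheck.end, backup.end > soundcheck.start, backup.end = soundcheck.end.
That pattern is 'finishes'.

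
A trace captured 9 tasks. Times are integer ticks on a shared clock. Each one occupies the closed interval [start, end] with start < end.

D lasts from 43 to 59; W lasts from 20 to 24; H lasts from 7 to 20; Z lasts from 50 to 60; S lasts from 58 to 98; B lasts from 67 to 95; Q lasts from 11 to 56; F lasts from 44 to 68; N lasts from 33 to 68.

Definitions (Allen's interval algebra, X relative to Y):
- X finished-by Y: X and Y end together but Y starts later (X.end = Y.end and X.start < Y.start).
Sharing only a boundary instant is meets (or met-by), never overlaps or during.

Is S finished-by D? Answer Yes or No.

S = [58, 98], D = [43, 59].
Actual relation of S to D: overlapped-by.
Asked whether 'finished-by' holds → No.

No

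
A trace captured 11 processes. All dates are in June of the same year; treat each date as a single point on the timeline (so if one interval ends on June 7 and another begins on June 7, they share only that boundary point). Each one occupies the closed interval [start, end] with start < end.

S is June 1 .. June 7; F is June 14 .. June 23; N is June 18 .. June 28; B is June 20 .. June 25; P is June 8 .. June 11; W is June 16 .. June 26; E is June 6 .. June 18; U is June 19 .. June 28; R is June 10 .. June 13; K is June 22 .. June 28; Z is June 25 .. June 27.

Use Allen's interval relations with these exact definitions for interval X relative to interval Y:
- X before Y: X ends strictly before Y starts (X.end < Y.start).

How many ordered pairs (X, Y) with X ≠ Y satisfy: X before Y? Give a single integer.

28

Checking all 110 ordered pairs for relation 'before'; matching pairs in alphabetical order:
(E, B): E before B ✓
(E, K): E before K ✓
(E, U): E before U ✓
(E, Z): E before Z ✓
(F, Z): F before Z ✓
(P, B): P before B ✓
(P, F): P before F ✓
(P, K): P before K ✓
(P, N): P before N ✓
(P, U): P before U ✓
(P, W): P before W ✓
(P, Z): P before Z ✓
(R, B): R before B ✓
(R, F): R before F ✓
(R, K): R before K ✓
(R, N): R before N ✓
(R, U): R before U ✓
(R, W): R before W ✓
(R, Z): R before Z ✓
(S, B): S before B ✓
(S, F): S before F ✓
(S, K): S before K ✓
(S, N): S before N ✓
(S, P): S before P ✓
... plus 4 further pairs not listed.
Count: 28.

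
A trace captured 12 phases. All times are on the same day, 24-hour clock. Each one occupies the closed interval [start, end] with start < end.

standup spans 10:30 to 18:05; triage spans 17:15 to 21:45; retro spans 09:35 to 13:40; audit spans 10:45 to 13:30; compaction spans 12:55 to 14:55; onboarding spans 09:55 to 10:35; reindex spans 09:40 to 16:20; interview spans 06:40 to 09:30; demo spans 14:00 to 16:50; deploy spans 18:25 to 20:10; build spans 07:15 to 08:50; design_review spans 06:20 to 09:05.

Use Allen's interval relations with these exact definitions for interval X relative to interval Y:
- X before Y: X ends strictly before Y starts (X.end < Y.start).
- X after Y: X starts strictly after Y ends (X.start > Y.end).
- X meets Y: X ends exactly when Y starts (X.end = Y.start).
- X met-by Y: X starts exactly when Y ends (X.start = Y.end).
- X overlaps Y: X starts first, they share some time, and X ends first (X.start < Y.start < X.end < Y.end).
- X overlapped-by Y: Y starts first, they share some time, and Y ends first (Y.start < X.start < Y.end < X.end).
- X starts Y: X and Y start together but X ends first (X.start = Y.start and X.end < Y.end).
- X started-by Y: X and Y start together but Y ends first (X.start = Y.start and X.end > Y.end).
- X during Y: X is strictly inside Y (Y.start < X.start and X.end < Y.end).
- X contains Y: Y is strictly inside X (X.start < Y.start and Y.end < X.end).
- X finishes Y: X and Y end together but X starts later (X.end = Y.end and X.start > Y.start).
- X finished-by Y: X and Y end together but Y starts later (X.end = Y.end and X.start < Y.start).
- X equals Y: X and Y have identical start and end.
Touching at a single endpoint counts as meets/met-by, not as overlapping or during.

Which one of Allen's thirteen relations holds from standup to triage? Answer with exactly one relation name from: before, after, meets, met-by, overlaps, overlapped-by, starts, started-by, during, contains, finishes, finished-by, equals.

standup = [10:30, 18:05]; triage = [17:15, 21:45].
Compare endpoints: standup.start < triage.start, standup.start < triage.end, standup.end > triage.start, standup.end < triage.end.
That pattern is 'overlaps'.

overlaps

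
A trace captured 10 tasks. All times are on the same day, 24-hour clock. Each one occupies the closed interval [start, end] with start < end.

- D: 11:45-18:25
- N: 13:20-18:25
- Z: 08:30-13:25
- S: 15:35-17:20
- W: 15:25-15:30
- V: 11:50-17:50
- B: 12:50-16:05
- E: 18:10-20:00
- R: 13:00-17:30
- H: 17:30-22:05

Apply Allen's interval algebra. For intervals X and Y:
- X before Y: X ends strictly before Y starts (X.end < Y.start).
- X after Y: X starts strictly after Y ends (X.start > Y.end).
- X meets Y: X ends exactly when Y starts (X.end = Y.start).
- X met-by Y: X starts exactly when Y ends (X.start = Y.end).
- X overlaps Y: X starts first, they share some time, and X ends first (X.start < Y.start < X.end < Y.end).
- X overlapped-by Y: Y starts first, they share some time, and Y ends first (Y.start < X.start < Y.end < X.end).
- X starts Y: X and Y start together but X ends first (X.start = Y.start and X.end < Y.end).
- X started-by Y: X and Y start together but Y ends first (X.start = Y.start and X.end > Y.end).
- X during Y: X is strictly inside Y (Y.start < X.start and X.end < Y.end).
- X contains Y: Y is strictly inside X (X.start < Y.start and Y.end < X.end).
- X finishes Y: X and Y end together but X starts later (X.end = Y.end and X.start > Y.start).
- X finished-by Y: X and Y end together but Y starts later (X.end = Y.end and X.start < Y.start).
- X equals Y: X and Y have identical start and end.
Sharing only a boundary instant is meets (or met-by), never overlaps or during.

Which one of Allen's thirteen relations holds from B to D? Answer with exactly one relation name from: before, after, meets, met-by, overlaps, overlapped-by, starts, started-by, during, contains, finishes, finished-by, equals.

during

B = [12:50, 16:05]; D = [11:45, 18:25].
Compare endpoints: B.start > D.start, B.start < D.end, B.end > D.start, B.end < D.end.
That pattern is 'during'.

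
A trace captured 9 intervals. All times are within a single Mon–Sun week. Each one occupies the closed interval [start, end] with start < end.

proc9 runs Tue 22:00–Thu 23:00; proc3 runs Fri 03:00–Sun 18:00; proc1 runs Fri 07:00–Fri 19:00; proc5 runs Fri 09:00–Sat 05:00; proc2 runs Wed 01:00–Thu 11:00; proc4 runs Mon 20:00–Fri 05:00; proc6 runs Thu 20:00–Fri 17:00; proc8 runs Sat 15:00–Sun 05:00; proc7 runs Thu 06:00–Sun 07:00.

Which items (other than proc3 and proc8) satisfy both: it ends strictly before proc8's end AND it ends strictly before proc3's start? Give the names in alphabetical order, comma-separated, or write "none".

proc2, proc9

Conditions: its end is strictly before proc8's end (X.end < Sun 05:00) AND its end is strictly before proc3's start (X.end < Fri 03:00).
proc1: end Fri 19:00 < Sun 05:00? ✓; end Fri 19:00 < Fri 03:00? ✗ → no.
proc2: end Thu 11:00 < Sun 05:00? ✓; end Thu 11:00 < Fri 03:00? ✓ → yes.
proc4: end Fri 05:00 < Sun 05:00? ✓; end Fri 05:00 < Fri 03:00? ✗ → no.
proc5: end Sat 05:00 < Sun 05:00? ✓; end Sat 05:00 < Fri 03:00? ✗ → no.
proc6: end Fri 17:00 < Sun 05:00? ✓; end Fri 17:00 < Fri 03:00? ✗ → no.
proc7: end Sun 07:00 < Sun 05:00? ✗; end Sun 07:00 < Fri 03:00? ✗ → no.
proc9: end Thu 23:00 < Sun 05:00? ✓; end Thu 23:00 < Fri 03:00? ✓ → yes.
Result: proc2, proc9.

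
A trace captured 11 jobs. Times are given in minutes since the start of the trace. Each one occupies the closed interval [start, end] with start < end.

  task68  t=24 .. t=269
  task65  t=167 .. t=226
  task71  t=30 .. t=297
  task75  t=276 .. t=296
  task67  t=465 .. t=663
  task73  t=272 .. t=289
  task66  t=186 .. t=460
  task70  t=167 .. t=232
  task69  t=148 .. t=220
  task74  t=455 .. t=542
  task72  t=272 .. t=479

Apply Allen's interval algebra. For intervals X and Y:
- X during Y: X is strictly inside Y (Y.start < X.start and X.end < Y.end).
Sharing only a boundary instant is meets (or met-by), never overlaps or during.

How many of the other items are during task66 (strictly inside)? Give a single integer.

2

Target task66 = [t=186, t=460].
task65 [t=167, t=226] → overlaps → no.
task67 [t=465, t=663] → after → no.
task68 [t=24, t=269] → overlaps → no.
task69 [t=148, t=220] → overlaps → no.
task70 [t=167, t=232] → overlaps → no.
task71 [t=30, t=297] → overlaps → no.
task72 [t=272, t=479] → overlapped-by → no.
task73 [t=272, t=289] → during → counts.
task74 [t=455, t=542] → overlapped-by → no.
task75 [t=276, t=296] → during → counts.
Total: 2.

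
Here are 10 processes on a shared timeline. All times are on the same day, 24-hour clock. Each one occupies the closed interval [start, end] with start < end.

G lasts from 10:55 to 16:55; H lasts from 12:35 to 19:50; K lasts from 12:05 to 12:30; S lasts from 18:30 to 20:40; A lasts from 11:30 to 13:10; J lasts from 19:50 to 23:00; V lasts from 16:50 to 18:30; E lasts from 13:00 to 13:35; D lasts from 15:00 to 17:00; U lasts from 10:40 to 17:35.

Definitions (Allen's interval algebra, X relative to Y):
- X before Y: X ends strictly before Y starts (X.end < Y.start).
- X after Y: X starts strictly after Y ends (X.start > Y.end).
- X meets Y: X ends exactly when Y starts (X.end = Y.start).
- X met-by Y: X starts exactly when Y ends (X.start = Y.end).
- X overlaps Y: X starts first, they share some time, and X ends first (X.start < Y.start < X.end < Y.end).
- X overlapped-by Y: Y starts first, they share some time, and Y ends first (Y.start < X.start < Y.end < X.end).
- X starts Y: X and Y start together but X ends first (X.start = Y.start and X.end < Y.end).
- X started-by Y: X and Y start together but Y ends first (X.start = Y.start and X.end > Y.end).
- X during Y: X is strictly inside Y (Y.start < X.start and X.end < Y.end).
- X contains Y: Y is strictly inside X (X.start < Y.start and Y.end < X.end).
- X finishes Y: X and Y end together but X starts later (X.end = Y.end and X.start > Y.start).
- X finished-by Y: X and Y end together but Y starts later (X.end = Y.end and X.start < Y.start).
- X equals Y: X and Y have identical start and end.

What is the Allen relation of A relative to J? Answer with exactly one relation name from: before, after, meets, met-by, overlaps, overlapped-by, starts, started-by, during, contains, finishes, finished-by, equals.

before

A = [11:30, 13:10]; J = [19:50, 23:00].
Compare endpoints: A.start < J.start, A.start < J.end, A.end < J.start, A.end < J.end.
That pattern is 'before'.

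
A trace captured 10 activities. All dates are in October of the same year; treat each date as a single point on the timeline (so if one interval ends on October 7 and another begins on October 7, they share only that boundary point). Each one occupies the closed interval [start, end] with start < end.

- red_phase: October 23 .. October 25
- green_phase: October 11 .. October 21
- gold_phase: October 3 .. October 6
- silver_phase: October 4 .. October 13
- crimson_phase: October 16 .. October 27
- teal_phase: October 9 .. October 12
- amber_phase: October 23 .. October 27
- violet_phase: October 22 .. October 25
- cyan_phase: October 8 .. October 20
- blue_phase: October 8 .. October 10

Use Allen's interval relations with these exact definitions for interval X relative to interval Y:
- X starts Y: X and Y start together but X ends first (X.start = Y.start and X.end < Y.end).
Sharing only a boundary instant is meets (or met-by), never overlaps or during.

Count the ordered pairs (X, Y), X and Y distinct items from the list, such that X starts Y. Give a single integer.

2

Checking all 90 ordered pairs for relation 'starts'; matching pairs in alphabetical order:
(blue_phase, cyan_phase): blue_phase starts cyan_phase ✓
(red_phase, amber_phase): red_phase starts amber_phase ✓
Count: 2.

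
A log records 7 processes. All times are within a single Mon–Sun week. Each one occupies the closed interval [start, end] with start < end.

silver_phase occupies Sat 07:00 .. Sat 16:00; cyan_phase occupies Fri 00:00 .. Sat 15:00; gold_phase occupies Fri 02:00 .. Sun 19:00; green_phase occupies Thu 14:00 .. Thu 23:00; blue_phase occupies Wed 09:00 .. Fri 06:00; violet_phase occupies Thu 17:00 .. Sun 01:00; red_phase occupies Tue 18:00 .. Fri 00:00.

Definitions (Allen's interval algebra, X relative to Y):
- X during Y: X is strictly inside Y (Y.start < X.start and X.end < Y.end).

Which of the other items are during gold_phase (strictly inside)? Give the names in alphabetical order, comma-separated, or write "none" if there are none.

silver_phase

Target gold_phase = [Fri 02:00, Sun 19:00].
blue_phase [Wed 09:00, Fri 06:00] → overlaps → no.
cyan_phase [Fri 00:00, Sat 15:00] → overlaps → no.
green_phase [Thu 14:00, Thu 23:00] → before → no.
red_phase [Tue 18:00, Fri 00:00] → before → no.
silver_phase [Sat 07:00, Sat 16:00] → during → yes.
violet_phase [Thu 17:00, Sun 01:00] → overlaps → no.
Result: silver_phase.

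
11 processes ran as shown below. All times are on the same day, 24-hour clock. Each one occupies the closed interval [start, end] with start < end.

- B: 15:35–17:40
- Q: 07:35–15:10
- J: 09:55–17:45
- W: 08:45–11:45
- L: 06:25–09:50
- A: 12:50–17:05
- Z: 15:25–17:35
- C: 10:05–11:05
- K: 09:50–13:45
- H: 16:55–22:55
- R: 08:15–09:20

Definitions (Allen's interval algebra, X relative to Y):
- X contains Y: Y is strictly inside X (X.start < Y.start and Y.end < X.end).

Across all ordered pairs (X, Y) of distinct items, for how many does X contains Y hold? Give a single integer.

11

Checking all 110 ordered pairs for relation 'contains'; matching pairs in alphabetical order:
(J, A): J contains A ✓
(J, B): J contains B ✓
(J, C): J contains C ✓
(J, Z): J contains Z ✓
(K, C): K contains C ✓
(L, R): L contains R ✓
(Q, C): Q contains C ✓
(Q, K): Q contains K ✓
(Q, R): Q contains R ✓
(Q, W): Q contains W ✓
(W, C): W contains C ✓
Count: 11.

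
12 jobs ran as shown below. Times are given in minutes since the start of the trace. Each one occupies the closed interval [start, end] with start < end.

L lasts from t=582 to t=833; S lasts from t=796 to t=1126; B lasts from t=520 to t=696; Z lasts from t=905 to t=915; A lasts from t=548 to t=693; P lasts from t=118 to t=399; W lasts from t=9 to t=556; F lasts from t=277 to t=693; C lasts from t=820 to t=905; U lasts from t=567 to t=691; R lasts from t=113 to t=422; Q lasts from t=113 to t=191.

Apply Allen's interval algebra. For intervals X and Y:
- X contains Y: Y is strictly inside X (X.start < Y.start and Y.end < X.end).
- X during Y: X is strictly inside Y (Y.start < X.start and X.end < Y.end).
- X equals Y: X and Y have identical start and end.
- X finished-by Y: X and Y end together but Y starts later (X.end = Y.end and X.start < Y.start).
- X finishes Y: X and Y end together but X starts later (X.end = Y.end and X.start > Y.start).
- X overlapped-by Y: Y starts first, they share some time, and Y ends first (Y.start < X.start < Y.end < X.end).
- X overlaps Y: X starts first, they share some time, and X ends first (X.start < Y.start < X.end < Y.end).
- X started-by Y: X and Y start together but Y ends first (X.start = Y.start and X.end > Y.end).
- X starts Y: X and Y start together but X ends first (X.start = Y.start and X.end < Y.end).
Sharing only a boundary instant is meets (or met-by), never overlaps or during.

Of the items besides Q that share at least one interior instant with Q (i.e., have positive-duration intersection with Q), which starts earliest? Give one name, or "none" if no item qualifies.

W

Target Q = [t=113, t=191].
A [t=548, t=693] → after → excluded.
B [t=520, t=696] → after → excluded.
C [t=820, t=905] → after → excluded.
F [t=277, t=693] → after → excluded.
L [t=582, t=833] → after → excluded.
P [t=118, t=399] → overlapped-by → candidate.
R [t=113, t=422] → started-by → candidate.
S [t=796, t=1126] → after → excluded.
U [t=567, t=691] → after → excluded.
W [t=9, t=556] → contains → candidate.
Z [t=905, t=915] → after → excluded.
Among candidates, earliest start is t=9 → W.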